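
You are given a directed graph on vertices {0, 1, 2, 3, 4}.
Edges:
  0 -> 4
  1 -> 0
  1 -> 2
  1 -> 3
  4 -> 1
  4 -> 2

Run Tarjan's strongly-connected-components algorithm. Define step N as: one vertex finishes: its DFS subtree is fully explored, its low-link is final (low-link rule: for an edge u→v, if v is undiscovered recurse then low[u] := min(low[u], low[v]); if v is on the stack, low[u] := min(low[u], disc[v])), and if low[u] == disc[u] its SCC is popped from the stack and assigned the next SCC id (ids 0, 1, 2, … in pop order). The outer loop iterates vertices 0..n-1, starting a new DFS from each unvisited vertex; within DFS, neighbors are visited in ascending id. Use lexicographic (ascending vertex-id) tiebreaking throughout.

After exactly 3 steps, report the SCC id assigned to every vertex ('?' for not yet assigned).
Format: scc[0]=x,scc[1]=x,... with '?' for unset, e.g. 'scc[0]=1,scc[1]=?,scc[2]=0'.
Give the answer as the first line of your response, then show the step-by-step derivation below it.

scc[0]=?,scc[1]=?,scc[2]=0,scc[3]=1,scc[4]=?

step 1: low=(low[0]=0,low[1]=0,low[2]=3,low[3]=?,low[4]=1); scc=(scc[0]=?,scc[1]=?,scc[2]=0,scc[3]=?,scc[4]=?)
step 2: low=(low[0]=0,low[1]=0,low[2]=3,low[3]=4,low[4]=1); scc=(scc[0]=?,scc[1]=?,scc[2]=0,scc[3]=1,scc[4]=?)
step 3: low=(low[0]=0,low[1]=0,low[2]=3,low[3]=4,low[4]=1); scc=(scc[0]=?,scc[1]=?,scc[2]=0,scc[3]=1,scc[4]=?)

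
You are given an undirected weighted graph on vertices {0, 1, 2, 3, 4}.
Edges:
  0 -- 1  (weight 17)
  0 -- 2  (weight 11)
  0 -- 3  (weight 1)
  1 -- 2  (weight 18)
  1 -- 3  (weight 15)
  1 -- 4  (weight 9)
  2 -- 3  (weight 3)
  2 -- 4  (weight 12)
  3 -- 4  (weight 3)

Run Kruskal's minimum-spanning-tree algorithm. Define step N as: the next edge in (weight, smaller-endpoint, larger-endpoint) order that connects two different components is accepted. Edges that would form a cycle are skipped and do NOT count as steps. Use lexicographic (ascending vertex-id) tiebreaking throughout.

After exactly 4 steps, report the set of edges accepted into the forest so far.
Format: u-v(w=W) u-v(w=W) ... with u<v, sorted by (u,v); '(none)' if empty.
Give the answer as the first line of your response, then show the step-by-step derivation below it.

0-3(w=1) 1-4(w=9) 2-3(w=3) 3-4(w=3)

step 1: add edge 0-3 (w=1); MST = {0-3(w=1)}
step 2: add edge 2-3 (w=3); MST = {0-3(w=1) 2-3(w=3)}
step 3: add edge 3-4 (w=3); MST = {0-3(w=1) 2-3(w=3) 3-4(w=3)}
step 4: add edge 1-4 (w=9); MST = {0-3(w=1) 1-4(w=9) 2-3(w=3) 3-4(w=3)}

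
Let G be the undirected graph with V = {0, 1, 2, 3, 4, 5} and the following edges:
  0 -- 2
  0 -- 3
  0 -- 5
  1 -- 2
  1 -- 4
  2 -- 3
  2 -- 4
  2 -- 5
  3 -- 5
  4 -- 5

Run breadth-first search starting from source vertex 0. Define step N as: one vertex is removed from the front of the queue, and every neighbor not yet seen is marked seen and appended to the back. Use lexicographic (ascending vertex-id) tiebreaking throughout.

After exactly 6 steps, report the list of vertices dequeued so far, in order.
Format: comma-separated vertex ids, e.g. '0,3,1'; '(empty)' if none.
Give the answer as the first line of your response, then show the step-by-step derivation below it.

0,2,3,5,1,4

step 1: dequeue 0; queue=[2,3,5]; order=0
step 2: dequeue 2; queue=[3,5,1,4]; order=0,2
step 3: dequeue 3; queue=[5,1,4]; order=0,2,3
step 4: dequeue 5; queue=[1,4]; order=0,2,3,5
step 5: dequeue 1; queue=[4]; order=0,2,3,5,1
step 6: dequeue 4; queue=[(empty)]; order=0,2,3,5,1,4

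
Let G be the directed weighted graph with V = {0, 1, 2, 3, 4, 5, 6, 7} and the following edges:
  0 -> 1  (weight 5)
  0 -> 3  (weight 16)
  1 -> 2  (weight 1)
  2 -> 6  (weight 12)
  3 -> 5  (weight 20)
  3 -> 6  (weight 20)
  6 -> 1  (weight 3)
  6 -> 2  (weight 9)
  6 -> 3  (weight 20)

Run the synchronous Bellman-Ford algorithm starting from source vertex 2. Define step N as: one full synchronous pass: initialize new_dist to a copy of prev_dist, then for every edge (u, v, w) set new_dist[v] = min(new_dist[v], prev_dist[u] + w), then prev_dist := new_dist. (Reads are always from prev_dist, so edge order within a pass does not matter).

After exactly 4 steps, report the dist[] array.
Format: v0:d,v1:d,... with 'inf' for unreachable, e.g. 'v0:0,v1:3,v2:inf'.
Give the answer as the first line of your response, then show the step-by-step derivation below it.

v0:inf,v1:15,v2:0,v3:32,v4:inf,v5:52,v6:12,v7:inf

step 1: dist = v0:inf,v1:inf,v2:0,v3:inf,v4:inf,v5:inf,v6:12,v7:inf
step 2: dist = v0:inf,v1:15,v2:0,v3:32,v4:inf,v5:inf,v6:12,v7:inf
step 3: dist = v0:inf,v1:15,v2:0,v3:32,v4:inf,v5:52,v6:12,v7:inf
step 4: dist = v0:inf,v1:15,v2:0,v3:32,v4:inf,v5:52,v6:12,v7:inf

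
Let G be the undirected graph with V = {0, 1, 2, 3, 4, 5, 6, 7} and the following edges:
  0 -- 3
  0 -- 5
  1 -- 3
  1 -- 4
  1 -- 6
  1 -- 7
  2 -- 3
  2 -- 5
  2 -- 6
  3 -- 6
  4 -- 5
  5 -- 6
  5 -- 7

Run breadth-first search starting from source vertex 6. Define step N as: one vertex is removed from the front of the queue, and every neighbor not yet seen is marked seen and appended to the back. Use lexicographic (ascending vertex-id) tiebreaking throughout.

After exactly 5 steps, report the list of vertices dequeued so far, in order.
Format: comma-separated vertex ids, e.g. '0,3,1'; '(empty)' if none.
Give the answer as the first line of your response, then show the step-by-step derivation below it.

6,1,2,3,5

step 1: dequeue 6; queue=[1,2,3,5]; order=6
step 2: dequeue 1; queue=[2,3,5,4,7]; order=6,1
step 3: dequeue 2; queue=[3,5,4,7]; order=6,1,2
step 4: dequeue 3; queue=[5,4,7,0]; order=6,1,2,3
step 5: dequeue 5; queue=[4,7,0]; order=6,1,2,3,5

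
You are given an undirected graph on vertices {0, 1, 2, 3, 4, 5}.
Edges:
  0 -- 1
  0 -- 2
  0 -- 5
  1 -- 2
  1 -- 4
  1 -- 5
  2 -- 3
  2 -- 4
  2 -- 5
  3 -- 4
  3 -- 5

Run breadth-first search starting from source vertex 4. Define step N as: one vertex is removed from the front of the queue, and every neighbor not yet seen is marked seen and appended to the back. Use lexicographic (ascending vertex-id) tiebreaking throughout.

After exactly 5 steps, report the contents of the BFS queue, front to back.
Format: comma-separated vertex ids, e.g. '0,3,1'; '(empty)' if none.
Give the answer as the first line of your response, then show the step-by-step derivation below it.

5

step 1: dequeue 4; queue=[1,2,3]; order=4
step 2: dequeue 1; queue=[2,3,0,5]; order=4,1
step 3: dequeue 2; queue=[3,0,5]; order=4,1,2
step 4: dequeue 3; queue=[0,5]; order=4,1,2,3
step 5: dequeue 0; queue=[5]; order=4,1,2,3,0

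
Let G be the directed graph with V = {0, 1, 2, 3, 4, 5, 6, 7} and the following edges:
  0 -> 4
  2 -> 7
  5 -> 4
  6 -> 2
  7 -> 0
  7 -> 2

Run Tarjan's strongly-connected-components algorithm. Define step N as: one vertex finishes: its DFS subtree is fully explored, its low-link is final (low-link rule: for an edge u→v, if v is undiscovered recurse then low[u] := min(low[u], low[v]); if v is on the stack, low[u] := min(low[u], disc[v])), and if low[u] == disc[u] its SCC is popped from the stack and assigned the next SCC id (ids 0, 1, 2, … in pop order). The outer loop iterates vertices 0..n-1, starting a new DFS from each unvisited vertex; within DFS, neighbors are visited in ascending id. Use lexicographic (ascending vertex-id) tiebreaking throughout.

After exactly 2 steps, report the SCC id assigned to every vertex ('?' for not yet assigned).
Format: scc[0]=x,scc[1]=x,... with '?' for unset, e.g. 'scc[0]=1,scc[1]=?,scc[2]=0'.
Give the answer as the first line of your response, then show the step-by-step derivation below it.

scc[0]=1,scc[1]=?,scc[2]=?,scc[3]=?,scc[4]=0,scc[5]=?,scc[6]=?,scc[7]=?

step 1: low=(low[0]=0,low[1]=?,low[2]=?,low[3]=?,low[4]=1,low[5]=?,low[6]=?,low[7]=?); scc=(scc[0]=?,scc[1]=?,scc[2]=?,scc[3]=?,scc[4]=0,scc[5]=?,scc[6]=?,scc[7]=?)
step 2: low=(low[0]=0,low[1]=?,low[2]=?,low[3]=?,low[4]=1,low[5]=?,low[6]=?,low[7]=?); scc=(scc[0]=1,scc[1]=?,scc[2]=?,scc[3]=?,scc[4]=0,scc[5]=?,scc[6]=?,scc[7]=?)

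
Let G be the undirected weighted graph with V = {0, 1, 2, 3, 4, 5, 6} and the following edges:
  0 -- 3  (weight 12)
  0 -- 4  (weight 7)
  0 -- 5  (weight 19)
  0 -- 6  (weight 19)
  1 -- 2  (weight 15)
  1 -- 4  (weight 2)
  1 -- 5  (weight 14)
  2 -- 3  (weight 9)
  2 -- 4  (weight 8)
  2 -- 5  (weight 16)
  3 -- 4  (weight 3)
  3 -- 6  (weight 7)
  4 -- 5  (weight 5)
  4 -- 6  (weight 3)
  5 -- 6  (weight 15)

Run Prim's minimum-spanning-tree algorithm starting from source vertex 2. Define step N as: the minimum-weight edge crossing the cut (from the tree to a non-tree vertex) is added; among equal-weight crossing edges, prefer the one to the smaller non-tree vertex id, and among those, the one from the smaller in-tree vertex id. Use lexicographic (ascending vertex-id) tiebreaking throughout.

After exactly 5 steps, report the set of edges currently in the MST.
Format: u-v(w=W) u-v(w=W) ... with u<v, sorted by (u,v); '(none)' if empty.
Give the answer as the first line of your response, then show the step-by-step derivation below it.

1-4(w=2) 2-4(w=8) 3-4(w=3) 4-5(w=5) 4-6(w=3)

step 1: add edge 2-4 (w=8); MST = {2-4(w=8)}
step 2: add edge 1-4 (w=2); MST = {1-4(w=2) 2-4(w=8)}
step 3: add edge 3-4 (w=3); MST = {1-4(w=2) 2-4(w=8) 3-4(w=3)}
step 4: add edge 4-6 (w=3); MST = {1-4(w=2) 2-4(w=8) 3-4(w=3) 4-6(w=3)}
step 5: add edge 4-5 (w=5); MST = {1-4(w=2) 2-4(w=8) 3-4(w=3) 4-5(w=5) 4-6(w=3)}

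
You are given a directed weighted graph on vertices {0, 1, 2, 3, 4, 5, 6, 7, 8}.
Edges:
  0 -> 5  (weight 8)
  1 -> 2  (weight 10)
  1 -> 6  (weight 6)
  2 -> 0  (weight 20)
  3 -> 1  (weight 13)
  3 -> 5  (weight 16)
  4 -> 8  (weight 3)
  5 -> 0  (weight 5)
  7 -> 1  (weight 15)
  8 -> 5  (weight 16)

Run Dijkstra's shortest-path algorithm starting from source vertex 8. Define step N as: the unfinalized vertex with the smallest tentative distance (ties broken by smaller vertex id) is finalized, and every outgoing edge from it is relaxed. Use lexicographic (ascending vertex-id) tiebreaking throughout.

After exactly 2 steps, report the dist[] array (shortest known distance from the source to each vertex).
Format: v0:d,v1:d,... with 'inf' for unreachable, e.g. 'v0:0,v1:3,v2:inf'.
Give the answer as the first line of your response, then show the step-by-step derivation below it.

v0:21,v1:inf,v2:inf,v3:inf,v4:inf,v5:16,v6:inf,v7:inf,v8:0

step 1: dist = v0:inf,v1:inf,v2:inf,v3:inf,v4:inf,v5:16,v6:inf,v7:inf,v8:0
step 2: dist = v0:21,v1:inf,v2:inf,v3:inf,v4:inf,v5:16,v6:inf,v7:inf,v8:0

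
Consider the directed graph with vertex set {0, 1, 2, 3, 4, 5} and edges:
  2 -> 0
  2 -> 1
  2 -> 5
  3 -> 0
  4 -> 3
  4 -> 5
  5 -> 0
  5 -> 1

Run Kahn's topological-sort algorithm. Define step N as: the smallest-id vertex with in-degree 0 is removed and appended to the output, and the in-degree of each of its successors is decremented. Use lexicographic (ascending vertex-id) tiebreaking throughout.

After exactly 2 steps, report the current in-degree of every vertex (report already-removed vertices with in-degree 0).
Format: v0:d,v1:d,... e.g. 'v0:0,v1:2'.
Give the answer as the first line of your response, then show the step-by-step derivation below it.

v0:2,v1:1,v2:0,v3:0,v4:0,v5:0

step 1: output 2; order=[2]; indeg=(2,1,0,1,0,1)
step 2: output 4; order=[2,4]; indeg=(2,1,0,0,0,0)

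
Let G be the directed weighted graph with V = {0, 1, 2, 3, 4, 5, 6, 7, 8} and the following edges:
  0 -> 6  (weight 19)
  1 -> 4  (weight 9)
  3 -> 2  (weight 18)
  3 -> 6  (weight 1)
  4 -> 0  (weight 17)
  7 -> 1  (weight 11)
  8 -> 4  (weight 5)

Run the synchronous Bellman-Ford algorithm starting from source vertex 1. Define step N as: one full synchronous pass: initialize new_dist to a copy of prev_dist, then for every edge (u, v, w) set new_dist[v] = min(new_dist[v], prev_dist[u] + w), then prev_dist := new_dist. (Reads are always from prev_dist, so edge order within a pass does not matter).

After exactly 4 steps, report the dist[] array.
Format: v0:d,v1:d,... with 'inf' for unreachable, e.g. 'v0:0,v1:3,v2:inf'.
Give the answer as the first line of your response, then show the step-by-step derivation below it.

v0:26,v1:0,v2:inf,v3:inf,v4:9,v5:inf,v6:45,v7:inf,v8:inf

step 1: dist = v0:inf,v1:0,v2:inf,v3:inf,v4:9,v5:inf,v6:inf,v7:inf,v8:inf
step 2: dist = v0:26,v1:0,v2:inf,v3:inf,v4:9,v5:inf,v6:inf,v7:inf,v8:inf
step 3: dist = v0:26,v1:0,v2:inf,v3:inf,v4:9,v5:inf,v6:45,v7:inf,v8:inf
step 4: dist = v0:26,v1:0,v2:inf,v3:inf,v4:9,v5:inf,v6:45,v7:inf,v8:inf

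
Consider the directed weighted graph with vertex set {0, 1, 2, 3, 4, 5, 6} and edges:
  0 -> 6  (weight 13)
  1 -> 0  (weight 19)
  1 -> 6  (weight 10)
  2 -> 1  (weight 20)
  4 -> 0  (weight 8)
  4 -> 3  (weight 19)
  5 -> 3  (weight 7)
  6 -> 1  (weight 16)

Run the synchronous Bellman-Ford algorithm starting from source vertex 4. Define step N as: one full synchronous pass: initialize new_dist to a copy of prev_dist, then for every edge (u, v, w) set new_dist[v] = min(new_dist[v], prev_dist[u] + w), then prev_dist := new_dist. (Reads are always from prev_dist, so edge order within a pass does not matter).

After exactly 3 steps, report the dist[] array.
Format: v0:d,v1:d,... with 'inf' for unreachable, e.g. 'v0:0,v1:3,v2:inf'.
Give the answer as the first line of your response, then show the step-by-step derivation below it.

v0:8,v1:37,v2:inf,v3:19,v4:0,v5:inf,v6:21

step 1: dist = v0:8,v1:inf,v2:inf,v3:19,v4:0,v5:inf,v6:inf
step 2: dist = v0:8,v1:inf,v2:inf,v3:19,v4:0,v5:inf,v6:21
step 3: dist = v0:8,v1:37,v2:inf,v3:19,v4:0,v5:inf,v6:21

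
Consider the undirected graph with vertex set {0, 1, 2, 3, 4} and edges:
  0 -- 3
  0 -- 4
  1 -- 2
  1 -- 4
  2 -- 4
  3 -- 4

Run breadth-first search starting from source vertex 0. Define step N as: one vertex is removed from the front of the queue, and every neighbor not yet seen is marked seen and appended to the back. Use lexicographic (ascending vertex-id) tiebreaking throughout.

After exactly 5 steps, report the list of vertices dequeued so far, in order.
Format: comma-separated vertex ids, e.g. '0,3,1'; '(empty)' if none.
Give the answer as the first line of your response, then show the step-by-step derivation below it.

0,3,4,1,2

step 1: dequeue 0; queue=[3,4]; order=0
step 2: dequeue 3; queue=[4]; order=0,3
step 3: dequeue 4; queue=[1,2]; order=0,3,4
step 4: dequeue 1; queue=[2]; order=0,3,4,1
step 5: dequeue 2; queue=[(empty)]; order=0,3,4,1,2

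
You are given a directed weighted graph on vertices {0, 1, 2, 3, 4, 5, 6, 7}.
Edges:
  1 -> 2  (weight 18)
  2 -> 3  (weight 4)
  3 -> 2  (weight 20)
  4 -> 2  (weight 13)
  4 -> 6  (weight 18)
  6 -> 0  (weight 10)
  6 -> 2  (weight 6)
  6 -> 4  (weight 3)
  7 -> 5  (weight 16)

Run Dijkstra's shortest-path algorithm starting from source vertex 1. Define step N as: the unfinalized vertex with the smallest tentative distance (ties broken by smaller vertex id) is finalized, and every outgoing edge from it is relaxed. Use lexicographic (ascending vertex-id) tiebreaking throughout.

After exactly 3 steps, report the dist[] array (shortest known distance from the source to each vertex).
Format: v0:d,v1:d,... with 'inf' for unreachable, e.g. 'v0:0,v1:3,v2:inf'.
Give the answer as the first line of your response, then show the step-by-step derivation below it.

v0:inf,v1:0,v2:18,v3:22,v4:inf,v5:inf,v6:inf,v7:inf

step 1: dist = v0:inf,v1:0,v2:18,v3:inf,v4:inf,v5:inf,v6:inf,v7:inf
step 2: dist = v0:inf,v1:0,v2:18,v3:22,v4:inf,v5:inf,v6:inf,v7:inf
step 3: dist = v0:inf,v1:0,v2:18,v3:22,v4:inf,v5:inf,v6:inf,v7:inf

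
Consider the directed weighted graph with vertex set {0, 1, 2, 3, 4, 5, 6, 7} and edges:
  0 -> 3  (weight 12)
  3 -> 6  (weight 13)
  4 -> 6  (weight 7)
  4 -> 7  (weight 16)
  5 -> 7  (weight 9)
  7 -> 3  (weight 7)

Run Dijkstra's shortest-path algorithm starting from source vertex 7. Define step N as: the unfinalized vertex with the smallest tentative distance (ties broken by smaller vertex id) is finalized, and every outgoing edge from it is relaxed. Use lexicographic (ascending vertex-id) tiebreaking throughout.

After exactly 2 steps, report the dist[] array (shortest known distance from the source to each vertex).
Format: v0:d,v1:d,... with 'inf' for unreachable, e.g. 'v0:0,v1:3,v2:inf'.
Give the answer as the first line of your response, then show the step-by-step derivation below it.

v0:inf,v1:inf,v2:inf,v3:7,v4:inf,v5:inf,v6:20,v7:0

step 1: dist = v0:inf,v1:inf,v2:inf,v3:7,v4:inf,v5:inf,v6:inf,v7:0
step 2: dist = v0:inf,v1:inf,v2:inf,v3:7,v4:inf,v5:inf,v6:20,v7:0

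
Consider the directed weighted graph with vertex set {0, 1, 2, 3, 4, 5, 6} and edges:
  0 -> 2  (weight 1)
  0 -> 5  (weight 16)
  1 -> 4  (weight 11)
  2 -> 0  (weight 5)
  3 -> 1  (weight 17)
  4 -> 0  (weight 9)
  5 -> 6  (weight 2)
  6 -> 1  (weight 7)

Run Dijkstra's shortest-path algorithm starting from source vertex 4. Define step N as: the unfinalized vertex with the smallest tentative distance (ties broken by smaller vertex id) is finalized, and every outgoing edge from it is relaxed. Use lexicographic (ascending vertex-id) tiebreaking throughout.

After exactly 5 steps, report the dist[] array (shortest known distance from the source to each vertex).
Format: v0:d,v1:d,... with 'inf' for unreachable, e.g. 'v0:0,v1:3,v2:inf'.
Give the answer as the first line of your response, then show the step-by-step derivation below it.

v0:9,v1:34,v2:10,v3:inf,v4:0,v5:25,v6:27

step 1: dist = v0:9,v1:inf,v2:inf,v3:inf,v4:0,v5:inf,v6:inf
step 2: dist = v0:9,v1:inf,v2:10,v3:inf,v4:0,v5:25,v6:inf
step 3: dist = v0:9,v1:inf,v2:10,v3:inf,v4:0,v5:25,v6:inf
step 4: dist = v0:9,v1:inf,v2:10,v3:inf,v4:0,v5:25,v6:27
step 5: dist = v0:9,v1:34,v2:10,v3:inf,v4:0,v5:25,v6:27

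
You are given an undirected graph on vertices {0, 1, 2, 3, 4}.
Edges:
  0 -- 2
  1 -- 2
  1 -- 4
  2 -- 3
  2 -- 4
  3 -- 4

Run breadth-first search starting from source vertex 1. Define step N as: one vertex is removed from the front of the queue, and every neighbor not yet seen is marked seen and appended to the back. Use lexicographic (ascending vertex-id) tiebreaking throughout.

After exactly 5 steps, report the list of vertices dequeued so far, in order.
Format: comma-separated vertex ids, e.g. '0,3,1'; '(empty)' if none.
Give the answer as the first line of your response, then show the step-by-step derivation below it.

1,2,4,0,3

step 1: dequeue 1; queue=[2,4]; order=1
step 2: dequeue 2; queue=[4,0,3]; order=1,2
step 3: dequeue 4; queue=[0,3]; order=1,2,4
step 4: dequeue 0; queue=[3]; order=1,2,4,0
step 5: dequeue 3; queue=[(empty)]; order=1,2,4,0,3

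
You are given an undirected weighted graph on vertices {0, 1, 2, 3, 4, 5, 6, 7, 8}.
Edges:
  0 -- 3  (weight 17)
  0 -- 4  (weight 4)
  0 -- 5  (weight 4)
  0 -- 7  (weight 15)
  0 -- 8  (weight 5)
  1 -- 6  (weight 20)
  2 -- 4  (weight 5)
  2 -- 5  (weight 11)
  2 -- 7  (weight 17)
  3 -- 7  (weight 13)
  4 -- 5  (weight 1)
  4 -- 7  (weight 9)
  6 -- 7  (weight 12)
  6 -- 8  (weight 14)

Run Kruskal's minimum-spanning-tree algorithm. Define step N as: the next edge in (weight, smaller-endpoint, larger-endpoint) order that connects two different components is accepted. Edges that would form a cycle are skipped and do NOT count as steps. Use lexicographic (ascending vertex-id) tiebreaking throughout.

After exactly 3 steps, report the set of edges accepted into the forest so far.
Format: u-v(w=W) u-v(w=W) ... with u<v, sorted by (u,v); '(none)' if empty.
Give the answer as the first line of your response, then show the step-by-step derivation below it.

0-4(w=4) 0-8(w=5) 4-5(w=1)

step 1: add edge 4-5 (w=1); MST = {4-5(w=1)}
step 2: add edge 0-4 (w=4); MST = {0-4(w=4) 4-5(w=1)}
step 3: add edge 0-8 (w=5); MST = {0-4(w=4) 0-8(w=5) 4-5(w=1)}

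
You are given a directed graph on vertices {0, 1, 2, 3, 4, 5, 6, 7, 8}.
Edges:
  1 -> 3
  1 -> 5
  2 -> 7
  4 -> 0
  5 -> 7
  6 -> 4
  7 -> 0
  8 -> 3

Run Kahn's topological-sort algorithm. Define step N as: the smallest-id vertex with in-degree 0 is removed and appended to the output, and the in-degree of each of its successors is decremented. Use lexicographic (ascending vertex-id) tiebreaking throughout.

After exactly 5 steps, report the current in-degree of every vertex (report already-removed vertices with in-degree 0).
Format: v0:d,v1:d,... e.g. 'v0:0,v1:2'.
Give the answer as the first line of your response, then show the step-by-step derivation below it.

v0:1,v1:0,v2:0,v3:1,v4:0,v5:0,v6:0,v7:0,v8:0

step 1: output 1; order=[1]; indeg=(2,0,0,1,1,0,0,2,0)
step 2: output 2; order=[1,2]; indeg=(2,0,0,1,1,0,0,1,0)
step 3: output 5; order=[1,2,5]; indeg=(2,0,0,1,1,0,0,0,0)
step 4: output 6; order=[1,2,5,6]; indeg=(2,0,0,1,0,0,0,0,0)
step 5: output 4; order=[1,2,5,6,4]; indeg=(1,0,0,1,0,0,0,0,0)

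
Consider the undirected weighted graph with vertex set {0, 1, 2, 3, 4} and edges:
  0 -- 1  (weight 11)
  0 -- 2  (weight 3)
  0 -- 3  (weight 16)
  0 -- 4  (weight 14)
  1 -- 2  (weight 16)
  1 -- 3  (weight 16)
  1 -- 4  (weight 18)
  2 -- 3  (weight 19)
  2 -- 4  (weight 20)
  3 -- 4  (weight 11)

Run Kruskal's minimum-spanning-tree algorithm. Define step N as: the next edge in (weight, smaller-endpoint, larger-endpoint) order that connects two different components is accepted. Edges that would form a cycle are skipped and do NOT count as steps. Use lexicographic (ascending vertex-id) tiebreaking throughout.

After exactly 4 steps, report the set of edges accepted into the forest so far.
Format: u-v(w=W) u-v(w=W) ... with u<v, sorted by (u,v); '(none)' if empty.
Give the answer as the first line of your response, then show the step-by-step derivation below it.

0-1(w=11) 0-2(w=3) 0-4(w=14) 3-4(w=11)

step 1: add edge 0-2 (w=3); MST = {0-2(w=3)}
step 2: add edge 0-1 (w=11); MST = {0-1(w=11) 0-2(w=3)}
step 3: add edge 3-4 (w=11); MST = {0-1(w=11) 0-2(w=3) 3-4(w=11)}
step 4: add edge 0-4 (w=14); MST = {0-1(w=11) 0-2(w=3) 0-4(w=14) 3-4(w=11)}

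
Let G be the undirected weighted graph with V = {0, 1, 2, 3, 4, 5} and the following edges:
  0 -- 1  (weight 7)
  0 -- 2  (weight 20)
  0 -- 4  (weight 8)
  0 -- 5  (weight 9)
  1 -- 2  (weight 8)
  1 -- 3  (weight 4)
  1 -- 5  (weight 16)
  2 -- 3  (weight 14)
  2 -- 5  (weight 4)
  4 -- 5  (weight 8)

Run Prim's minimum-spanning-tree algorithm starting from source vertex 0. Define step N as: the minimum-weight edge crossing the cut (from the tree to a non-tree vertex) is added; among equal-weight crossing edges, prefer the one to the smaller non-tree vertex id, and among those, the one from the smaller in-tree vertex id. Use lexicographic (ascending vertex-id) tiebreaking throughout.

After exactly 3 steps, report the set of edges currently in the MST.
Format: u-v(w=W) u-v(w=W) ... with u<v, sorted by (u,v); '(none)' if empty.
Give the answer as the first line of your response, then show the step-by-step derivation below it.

0-1(w=7) 1-2(w=8) 1-3(w=4)

step 1: add edge 0-1 (w=7); MST = {0-1(w=7)}
step 2: add edge 1-3 (w=4); MST = {0-1(w=7) 1-3(w=4)}
step 3: add edge 1-2 (w=8); MST = {0-1(w=7) 1-2(w=8) 1-3(w=4)}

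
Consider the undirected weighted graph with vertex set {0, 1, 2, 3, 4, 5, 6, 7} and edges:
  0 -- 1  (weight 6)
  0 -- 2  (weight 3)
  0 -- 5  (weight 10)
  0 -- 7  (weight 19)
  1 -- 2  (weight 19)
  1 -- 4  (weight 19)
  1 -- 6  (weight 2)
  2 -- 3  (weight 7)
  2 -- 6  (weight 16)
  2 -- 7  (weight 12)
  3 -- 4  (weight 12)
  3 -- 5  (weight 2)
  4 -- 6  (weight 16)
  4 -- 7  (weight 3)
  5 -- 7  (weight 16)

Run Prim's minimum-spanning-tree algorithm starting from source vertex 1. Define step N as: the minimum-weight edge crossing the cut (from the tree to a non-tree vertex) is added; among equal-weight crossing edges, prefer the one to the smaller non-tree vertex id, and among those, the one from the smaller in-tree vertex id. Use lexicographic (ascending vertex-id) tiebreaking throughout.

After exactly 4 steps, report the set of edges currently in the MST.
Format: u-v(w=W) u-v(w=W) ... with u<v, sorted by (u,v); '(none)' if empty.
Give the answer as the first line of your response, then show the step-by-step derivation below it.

0-1(w=6) 0-2(w=3) 1-6(w=2) 2-3(w=7)

step 1: add edge 1-6 (w=2); MST = {1-6(w=2)}
step 2: add edge 0-1 (w=6); MST = {0-1(w=6) 1-6(w=2)}
step 3: add edge 0-2 (w=3); MST = {0-1(w=6) 0-2(w=3) 1-6(w=2)}
step 4: add edge 2-3 (w=7); MST = {0-1(w=6) 0-2(w=3) 1-6(w=2) 2-3(w=7)}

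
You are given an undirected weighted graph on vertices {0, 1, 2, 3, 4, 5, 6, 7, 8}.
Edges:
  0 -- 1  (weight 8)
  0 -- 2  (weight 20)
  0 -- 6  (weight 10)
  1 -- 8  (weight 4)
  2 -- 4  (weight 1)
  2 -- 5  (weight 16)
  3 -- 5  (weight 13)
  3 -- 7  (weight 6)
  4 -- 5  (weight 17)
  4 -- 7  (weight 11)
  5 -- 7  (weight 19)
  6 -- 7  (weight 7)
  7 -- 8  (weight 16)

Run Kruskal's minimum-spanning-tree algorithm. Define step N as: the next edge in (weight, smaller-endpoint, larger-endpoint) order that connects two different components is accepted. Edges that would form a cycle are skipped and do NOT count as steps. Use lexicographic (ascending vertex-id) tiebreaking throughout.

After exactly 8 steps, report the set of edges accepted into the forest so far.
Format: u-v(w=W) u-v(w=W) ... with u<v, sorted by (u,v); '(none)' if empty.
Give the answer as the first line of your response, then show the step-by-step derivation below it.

0-1(w=8) 0-6(w=10) 1-8(w=4) 2-4(w=1) 3-5(w=13) 3-7(w=6) 4-7(w=11) 6-7(w=7)

step 1: add edge 2-4 (w=1); MST = {2-4(w=1)}
step 2: add edge 1-8 (w=4); MST = {1-8(w=4) 2-4(w=1)}
step 3: add edge 3-7 (w=6); MST = {1-8(w=4) 2-4(w=1) 3-7(w=6)}
step 4: add edge 6-7 (w=7); MST = {1-8(w=4) 2-4(w=1) 3-7(w=6) 6-7(w=7)}
step 5: add edge 0-1 (w=8); MST = {0-1(w=8) 1-8(w=4) 2-4(w=1) 3-7(w=6) 6-7(w=7)}
step 6: add edge 0-6 (w=10); MST = {0-1(w=8) 0-6(w=10) 1-8(w=4) 2-4(w=1) 3-7(w=6) 6-7(w=7)}
step 7: add edge 4-7 (w=11); MST = {0-1(w=8) 0-6(w=10) 1-8(w=4) 2-4(w=1) 3-7(w=6) 4-7(w=11) 6-7(w=7)}
step 8: add edge 3-5 (w=13); MST = {0-1(w=8) 0-6(w=10) 1-8(w=4) 2-4(w=1) 3-5(w=13) 3-7(w=6) 4-7(w=11) 6-7(w=7)}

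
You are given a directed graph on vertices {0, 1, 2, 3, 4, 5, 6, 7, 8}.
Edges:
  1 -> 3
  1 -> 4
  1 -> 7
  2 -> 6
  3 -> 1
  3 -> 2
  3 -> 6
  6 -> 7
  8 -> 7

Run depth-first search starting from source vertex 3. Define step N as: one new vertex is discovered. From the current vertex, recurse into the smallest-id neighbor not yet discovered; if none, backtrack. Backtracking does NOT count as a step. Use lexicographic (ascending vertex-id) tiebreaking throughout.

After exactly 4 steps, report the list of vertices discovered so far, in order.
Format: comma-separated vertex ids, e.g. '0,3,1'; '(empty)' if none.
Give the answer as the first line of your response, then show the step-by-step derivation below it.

3,1,4,7

step 1: discover 3; path=3; order=3
step 2: discover 1; path=3>1; order=3,1
step 3: discover 4; path=3>1>4; order=3,1,4
step 4: discover 7; path=3>1>7; order=3,1,4,7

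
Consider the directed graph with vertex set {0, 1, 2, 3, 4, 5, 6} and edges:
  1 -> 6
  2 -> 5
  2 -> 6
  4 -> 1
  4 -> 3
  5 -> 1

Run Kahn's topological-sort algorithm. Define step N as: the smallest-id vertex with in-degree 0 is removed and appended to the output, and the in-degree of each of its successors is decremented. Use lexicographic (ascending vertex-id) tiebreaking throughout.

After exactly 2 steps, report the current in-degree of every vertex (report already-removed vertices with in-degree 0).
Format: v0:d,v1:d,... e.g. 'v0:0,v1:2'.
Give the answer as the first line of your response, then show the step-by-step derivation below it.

v0:0,v1:2,v2:0,v3:1,v4:0,v5:0,v6:1

step 1: output 0; order=[0]; indeg=(0,2,0,1,0,1,2)
step 2: output 2; order=[0,2]; indeg=(0,2,0,1,0,0,1)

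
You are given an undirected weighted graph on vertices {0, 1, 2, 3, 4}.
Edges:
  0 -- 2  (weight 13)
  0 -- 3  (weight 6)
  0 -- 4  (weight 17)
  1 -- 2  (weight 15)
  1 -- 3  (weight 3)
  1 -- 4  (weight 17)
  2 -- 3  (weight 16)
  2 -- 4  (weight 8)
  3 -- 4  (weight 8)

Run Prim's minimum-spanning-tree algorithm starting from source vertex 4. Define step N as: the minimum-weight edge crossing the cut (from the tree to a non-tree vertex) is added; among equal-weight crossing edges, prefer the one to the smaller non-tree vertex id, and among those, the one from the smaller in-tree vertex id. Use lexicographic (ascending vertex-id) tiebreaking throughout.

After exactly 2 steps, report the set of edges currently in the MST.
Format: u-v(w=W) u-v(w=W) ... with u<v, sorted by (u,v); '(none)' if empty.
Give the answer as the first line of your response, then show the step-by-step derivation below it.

2-4(w=8) 3-4(w=8)

step 1: add edge 2-4 (w=8); MST = {2-4(w=8)}
step 2: add edge 3-4 (w=8); MST = {2-4(w=8) 3-4(w=8)}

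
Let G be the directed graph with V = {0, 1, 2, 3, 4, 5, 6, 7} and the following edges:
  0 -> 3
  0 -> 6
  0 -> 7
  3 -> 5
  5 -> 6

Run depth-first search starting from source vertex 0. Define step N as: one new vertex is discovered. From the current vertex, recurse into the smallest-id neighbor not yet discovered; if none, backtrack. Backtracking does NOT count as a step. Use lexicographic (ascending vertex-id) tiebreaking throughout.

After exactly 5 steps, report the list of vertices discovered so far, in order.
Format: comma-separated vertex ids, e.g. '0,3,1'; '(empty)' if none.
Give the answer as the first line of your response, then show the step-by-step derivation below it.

0,3,5,6,7

step 1: discover 0; path=0; order=0
step 2: discover 3; path=0>3; order=0,3
step 3: discover 5; path=0>3>5; order=0,3,5
step 4: discover 6; path=0>3>5>6; order=0,3,5,6
step 5: discover 7; path=0>7; order=0,3,5,6,7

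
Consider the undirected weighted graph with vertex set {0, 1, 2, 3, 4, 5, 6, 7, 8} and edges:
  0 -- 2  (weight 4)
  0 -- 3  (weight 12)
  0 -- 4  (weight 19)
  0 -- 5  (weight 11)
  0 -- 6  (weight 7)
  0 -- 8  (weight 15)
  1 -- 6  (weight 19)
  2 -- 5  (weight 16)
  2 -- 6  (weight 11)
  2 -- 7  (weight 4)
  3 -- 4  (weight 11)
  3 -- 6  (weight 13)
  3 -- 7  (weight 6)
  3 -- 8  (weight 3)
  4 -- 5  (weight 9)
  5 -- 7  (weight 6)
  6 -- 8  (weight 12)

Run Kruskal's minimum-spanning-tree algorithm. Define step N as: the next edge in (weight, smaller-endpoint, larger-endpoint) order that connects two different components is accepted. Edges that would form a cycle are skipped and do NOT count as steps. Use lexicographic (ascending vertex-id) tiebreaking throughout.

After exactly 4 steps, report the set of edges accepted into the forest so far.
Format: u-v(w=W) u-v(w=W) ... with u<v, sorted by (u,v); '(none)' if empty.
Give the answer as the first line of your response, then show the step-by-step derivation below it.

0-2(w=4) 2-7(w=4) 3-7(w=6) 3-8(w=3)

step 1: add edge 3-8 (w=3); MST = {3-8(w=3)}
step 2: add edge 0-2 (w=4); MST = {0-2(w=4) 3-8(w=3)}
step 3: add edge 2-7 (w=4); MST = {0-2(w=4) 2-7(w=4) 3-8(w=3)}
step 4: add edge 3-7 (w=6); MST = {0-2(w=4) 2-7(w=4) 3-7(w=6) 3-8(w=3)}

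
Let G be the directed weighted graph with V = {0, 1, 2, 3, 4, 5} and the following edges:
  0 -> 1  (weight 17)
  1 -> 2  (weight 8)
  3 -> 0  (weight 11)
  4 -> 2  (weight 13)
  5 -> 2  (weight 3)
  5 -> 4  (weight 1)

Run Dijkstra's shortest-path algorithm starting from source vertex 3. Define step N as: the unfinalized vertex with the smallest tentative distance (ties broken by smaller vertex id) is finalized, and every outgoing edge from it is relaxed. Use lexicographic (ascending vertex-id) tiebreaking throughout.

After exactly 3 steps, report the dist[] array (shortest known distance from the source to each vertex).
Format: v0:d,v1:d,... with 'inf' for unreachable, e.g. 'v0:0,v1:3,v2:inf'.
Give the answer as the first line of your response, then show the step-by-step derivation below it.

v0:11,v1:28,v2:36,v3:0,v4:inf,v5:inf

step 1: dist = v0:11,v1:inf,v2:inf,v3:0,v4:inf,v5:inf
step 2: dist = v0:11,v1:28,v2:inf,v3:0,v4:inf,v5:inf
step 3: dist = v0:11,v1:28,v2:36,v3:0,v4:inf,v5:inf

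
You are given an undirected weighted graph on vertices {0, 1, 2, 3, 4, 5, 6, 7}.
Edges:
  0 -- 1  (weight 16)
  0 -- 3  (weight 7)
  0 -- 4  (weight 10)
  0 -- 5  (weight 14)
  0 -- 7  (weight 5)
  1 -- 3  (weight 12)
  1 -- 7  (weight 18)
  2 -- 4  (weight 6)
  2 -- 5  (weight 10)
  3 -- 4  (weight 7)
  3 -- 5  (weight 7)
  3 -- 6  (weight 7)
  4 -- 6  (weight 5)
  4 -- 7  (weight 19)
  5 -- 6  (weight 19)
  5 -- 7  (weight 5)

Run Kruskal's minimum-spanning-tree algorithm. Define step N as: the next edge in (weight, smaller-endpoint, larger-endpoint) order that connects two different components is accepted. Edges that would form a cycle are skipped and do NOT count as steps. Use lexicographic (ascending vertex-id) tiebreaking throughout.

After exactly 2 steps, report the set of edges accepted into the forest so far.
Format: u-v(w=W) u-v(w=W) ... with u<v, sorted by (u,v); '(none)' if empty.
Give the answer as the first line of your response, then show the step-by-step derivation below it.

0-7(w=5) 4-6(w=5)

step 1: add edge 0-7 (w=5); MST = {0-7(w=5)}
step 2: add edge 4-6 (w=5); MST = {0-7(w=5) 4-6(w=5)}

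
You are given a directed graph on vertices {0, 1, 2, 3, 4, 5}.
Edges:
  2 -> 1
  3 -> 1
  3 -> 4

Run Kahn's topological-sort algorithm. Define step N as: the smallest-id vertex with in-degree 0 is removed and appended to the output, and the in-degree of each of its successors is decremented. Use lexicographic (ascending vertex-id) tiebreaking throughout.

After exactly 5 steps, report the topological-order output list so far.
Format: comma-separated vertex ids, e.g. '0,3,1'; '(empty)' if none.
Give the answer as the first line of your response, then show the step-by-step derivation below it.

0,2,3,1,4

step 1: output 0; order=[0]; indeg=(0,2,0,0,1,0)
step 2: output 2; order=[0,2]; indeg=(0,1,0,0,1,0)
step 3: output 3; order=[0,2,3]; indeg=(0,0,0,0,0,0)
step 4: output 1; order=[0,2,3,1]; indeg=(0,0,0,0,0,0)
step 5: output 4; order=[0,2,3,1,4]; indeg=(0,0,0,0,0,0)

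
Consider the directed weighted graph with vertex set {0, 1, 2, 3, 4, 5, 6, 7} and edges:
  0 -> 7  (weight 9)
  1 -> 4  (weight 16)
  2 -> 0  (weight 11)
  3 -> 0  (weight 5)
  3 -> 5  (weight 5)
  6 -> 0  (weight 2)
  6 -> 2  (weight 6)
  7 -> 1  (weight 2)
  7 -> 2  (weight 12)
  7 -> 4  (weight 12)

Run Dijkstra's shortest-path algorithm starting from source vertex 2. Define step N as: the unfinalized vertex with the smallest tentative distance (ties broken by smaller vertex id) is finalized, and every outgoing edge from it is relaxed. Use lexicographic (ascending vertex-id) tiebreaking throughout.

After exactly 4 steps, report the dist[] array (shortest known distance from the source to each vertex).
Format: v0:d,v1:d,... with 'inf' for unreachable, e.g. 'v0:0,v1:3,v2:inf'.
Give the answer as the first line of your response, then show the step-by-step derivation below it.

v0:11,v1:22,v2:0,v3:inf,v4:32,v5:inf,v6:inf,v7:20

step 1: dist = v0:11,v1:inf,v2:0,v3:inf,v4:inf,v5:inf,v6:inf,v7:inf
step 2: dist = v0:11,v1:inf,v2:0,v3:inf,v4:inf,v5:inf,v6:inf,v7:20
step 3: dist = v0:11,v1:22,v2:0,v3:inf,v4:32,v5:inf,v6:inf,v7:20
step 4: dist = v0:11,v1:22,v2:0,v3:inf,v4:32,v5:inf,v6:inf,v7:20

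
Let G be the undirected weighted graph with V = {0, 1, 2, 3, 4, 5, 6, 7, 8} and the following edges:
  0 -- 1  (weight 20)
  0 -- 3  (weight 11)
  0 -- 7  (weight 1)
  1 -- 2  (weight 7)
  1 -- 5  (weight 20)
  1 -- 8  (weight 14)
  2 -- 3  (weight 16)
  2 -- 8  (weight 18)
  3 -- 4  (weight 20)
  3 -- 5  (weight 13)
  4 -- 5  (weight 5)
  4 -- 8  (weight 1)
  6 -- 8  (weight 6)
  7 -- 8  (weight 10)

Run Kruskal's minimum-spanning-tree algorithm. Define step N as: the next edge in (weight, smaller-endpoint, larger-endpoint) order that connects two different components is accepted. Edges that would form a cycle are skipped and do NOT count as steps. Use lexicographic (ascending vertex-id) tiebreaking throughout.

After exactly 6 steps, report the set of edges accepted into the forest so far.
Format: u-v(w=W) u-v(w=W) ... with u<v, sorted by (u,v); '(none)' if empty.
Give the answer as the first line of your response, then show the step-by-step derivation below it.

0-7(w=1) 1-2(w=7) 4-5(w=5) 4-8(w=1) 6-8(w=6) 7-8(w=10)

step 1: add edge 0-7 (w=1); MST = {0-7(w=1)}
step 2: add edge 4-8 (w=1); MST = {0-7(w=1) 4-8(w=1)}
step 3: add edge 4-5 (w=5); MST = {0-7(w=1) 4-5(w=5) 4-8(w=1)}
step 4: add edge 6-8 (w=6); MST = {0-7(w=1) 4-5(w=5) 4-8(w=1) 6-8(w=6)}
step 5: add edge 1-2 (w=7); MST = {0-7(w=1) 1-2(w=7) 4-5(w=5) 4-8(w=1) 6-8(w=6)}
step 6: add edge 7-8 (w=10); MST = {0-7(w=1) 1-2(w=7) 4-5(w=5) 4-8(w=1) 6-8(w=6) 7-8(w=10)}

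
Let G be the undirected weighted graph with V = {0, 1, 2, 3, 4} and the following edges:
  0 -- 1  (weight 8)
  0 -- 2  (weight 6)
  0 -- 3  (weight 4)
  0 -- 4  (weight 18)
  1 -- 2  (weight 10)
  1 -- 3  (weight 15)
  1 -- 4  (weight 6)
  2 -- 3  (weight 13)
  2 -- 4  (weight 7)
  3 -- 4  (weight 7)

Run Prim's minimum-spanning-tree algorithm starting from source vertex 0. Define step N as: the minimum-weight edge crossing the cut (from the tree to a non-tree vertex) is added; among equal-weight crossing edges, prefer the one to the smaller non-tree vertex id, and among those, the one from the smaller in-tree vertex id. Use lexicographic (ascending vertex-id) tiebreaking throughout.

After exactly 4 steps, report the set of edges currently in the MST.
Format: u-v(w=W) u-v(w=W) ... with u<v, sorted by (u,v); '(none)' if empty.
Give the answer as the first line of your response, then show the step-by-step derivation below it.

0-2(w=6) 0-3(w=4) 1-4(w=6) 2-4(w=7)

step 1: add edge 0-3 (w=4); MST = {0-3(w=4)}
step 2: add edge 0-2 (w=6); MST = {0-2(w=6) 0-3(w=4)}
step 3: add edge 2-4 (w=7); MST = {0-2(w=6) 0-3(w=4) 2-4(w=7)}
step 4: add edge 1-4 (w=6); MST = {0-2(w=6) 0-3(w=4) 1-4(w=6) 2-4(w=7)}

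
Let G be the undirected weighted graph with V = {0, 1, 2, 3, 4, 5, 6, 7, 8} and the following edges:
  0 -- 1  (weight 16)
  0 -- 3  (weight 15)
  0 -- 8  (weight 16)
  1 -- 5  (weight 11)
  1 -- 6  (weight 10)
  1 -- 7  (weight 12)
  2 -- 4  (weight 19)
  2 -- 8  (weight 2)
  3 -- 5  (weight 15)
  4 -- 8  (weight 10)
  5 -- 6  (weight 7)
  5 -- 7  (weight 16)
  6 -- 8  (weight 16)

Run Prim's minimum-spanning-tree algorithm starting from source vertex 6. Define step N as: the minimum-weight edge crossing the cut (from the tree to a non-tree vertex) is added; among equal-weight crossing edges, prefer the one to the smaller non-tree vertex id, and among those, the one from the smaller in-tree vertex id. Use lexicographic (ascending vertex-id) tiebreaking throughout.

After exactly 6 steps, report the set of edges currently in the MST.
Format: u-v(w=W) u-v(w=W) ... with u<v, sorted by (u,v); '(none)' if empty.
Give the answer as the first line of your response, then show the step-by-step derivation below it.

0-3(w=15) 0-8(w=16) 1-6(w=10) 1-7(w=12) 3-5(w=15) 5-6(w=7)

step 1: add edge 5-6 (w=7); MST = {5-6(w=7)}
step 2: add edge 1-6 (w=10); MST = {1-6(w=10) 5-6(w=7)}
step 3: add edge 1-7 (w=12); MST = {1-6(w=10) 1-7(w=12) 5-6(w=7)}
step 4: add edge 3-5 (w=15); MST = {1-6(w=10) 1-7(w=12) 3-5(w=15) 5-6(w=7)}
step 5: add edge 0-3 (w=15); MST = {0-3(w=15) 1-6(w=10) 1-7(w=12) 3-5(w=15) 5-6(w=7)}
step 6: add edge 0-8 (w=16); MST = {0-3(w=15) 0-8(w=16) 1-6(w=10) 1-7(w=12) 3-5(w=15) 5-6(w=7)}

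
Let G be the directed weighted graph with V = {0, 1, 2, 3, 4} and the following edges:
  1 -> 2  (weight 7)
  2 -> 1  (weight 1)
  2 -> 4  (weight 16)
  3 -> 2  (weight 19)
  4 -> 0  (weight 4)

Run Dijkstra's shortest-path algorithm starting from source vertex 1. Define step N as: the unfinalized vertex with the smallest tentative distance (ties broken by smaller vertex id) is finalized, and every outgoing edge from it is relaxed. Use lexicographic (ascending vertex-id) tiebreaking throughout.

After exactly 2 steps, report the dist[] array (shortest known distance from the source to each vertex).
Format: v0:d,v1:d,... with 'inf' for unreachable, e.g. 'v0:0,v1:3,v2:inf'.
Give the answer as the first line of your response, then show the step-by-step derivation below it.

v0:inf,v1:0,v2:7,v3:inf,v4:23

step 1: dist = v0:inf,v1:0,v2:7,v3:inf,v4:inf
step 2: dist = v0:inf,v1:0,v2:7,v3:inf,v4:23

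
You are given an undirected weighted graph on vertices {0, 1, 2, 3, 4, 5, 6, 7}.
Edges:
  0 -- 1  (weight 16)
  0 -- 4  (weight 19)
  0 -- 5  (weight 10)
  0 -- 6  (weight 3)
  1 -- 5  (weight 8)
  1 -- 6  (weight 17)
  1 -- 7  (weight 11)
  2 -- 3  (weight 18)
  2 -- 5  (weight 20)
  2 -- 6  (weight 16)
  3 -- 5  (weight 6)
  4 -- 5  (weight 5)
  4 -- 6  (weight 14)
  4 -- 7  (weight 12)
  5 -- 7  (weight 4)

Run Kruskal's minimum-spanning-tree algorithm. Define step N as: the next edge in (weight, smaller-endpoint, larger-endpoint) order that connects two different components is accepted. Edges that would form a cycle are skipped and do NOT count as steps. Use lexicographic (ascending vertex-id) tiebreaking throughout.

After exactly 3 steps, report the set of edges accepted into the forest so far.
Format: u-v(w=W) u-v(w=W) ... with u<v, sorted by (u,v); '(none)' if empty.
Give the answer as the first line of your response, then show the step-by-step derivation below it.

0-6(w=3) 4-5(w=5) 5-7(w=4)

step 1: add edge 0-6 (w=3); MST = {0-6(w=3)}
step 2: add edge 5-7 (w=4); MST = {0-6(w=3) 5-7(w=4)}
step 3: add edge 4-5 (w=5); MST = {0-6(w=3) 4-5(w=5) 5-7(w=4)}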